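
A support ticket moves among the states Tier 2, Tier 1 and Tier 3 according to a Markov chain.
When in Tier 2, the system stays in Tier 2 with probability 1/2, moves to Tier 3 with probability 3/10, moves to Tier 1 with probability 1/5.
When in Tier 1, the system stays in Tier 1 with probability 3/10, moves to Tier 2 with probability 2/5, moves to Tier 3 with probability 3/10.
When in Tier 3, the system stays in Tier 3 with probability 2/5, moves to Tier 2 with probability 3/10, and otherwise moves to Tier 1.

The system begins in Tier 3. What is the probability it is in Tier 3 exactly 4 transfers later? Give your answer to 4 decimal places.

Propagate the distribution vector 4 transfers from Tier 3.
After 0 transfers: (0.0000, 0.0000, 1.0000)
After 1 transfer: (0.3000, 0.3000, 0.4000)
After 2 transfers: (0.3900, 0.2700, 0.3400)
After 3 transfers: (0.4050, 0.2610, 0.3340)
After 4 transfers: (0.4071, 0.2595, 0.3334)
P(in Tier 3 after 4 transfers) = 0.3334

0.3334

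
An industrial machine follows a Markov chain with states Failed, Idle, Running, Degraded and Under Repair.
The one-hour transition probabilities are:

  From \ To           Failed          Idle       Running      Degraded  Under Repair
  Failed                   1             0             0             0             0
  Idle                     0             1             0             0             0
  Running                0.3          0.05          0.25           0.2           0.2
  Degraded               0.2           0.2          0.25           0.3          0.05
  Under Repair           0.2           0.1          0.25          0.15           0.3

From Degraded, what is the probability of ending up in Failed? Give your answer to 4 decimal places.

Let h(s) be the probability of absorption at Failed starting from transient state s. Then h(Failed) = 1 and h(Idle) = 0. By first-step analysis:
h(Running) = 0.3·1 + 0.05·0 + 0.25·h(Running) + 0.2·h(Degraded) + 0.2·h(Under Repair)
h(Degraded) = 0.2·1 + 0.2·0 + 0.25·h(Running) + 0.3·h(Degraded) + 0.05·h(Under Repair)
h(Under Repair) = 0.2·1 + 0.1·0 + 0.25·h(Running) + 0.15·h(Degraded) + 0.3·h(Under Repair)
Solving: h(Running) = 0.7406, h(Degraded) = 0.5987, h(Under Repair) = 0.6785.
Starting from Degraded, the probability is 0.5987.

0.5987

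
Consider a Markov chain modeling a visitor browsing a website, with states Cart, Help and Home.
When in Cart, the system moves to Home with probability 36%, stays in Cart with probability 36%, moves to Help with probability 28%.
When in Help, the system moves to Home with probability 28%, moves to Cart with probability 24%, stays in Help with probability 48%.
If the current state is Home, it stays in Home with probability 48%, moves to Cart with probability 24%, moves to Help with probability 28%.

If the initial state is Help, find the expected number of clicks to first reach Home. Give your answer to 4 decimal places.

Let t(s) be the expected number of clicks to first reach Home from state s, with t(Home) = 0. Conditioning on the first click:
t(Cart) = 1 + 0.36·t(Cart) + 0.28·t(Help)
t(Help) = 1 + 0.24·t(Cart) + 0.48·t(Help)
Solving: t(Cart) = 3.0120, t(Help) = 3.3133.
Expected clicks from Help to Home: 3.3133.

3.3133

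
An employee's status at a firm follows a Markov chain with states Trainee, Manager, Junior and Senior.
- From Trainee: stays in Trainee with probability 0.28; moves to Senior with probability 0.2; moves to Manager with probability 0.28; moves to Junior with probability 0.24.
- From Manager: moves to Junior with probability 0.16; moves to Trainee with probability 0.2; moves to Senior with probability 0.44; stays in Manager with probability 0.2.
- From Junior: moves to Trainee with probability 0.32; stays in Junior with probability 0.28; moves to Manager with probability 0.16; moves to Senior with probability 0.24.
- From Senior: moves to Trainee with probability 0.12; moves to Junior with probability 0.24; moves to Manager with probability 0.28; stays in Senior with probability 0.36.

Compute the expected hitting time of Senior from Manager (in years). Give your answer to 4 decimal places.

2.9357

Let t(s) be the expected number of years to first reach Senior from state s, with t(Senior) = 0. Conditioning on the first year:
t(Trainee) = 1 + 0.28·t(Trainee) + 0.28·t(Manager) + 0.24·t(Junior)
t(Manager) = 1 + 0.2·t(Trainee) + 0.2·t(Manager) + 0.16·t(Junior)
t(Junior) = 1 + 0.32·t(Trainee) + 0.16·t(Manager) + 0.28·t(Junior)
Solving: t(Trainee) = 3.7694, t(Manager) = 2.9357, t(Junior) = 3.7165.
Expected years from Manager to Senior: 2.9357.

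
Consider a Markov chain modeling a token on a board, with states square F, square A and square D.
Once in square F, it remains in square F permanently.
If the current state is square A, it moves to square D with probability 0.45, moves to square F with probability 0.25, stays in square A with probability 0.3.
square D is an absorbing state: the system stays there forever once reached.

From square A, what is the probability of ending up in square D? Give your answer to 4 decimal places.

0.6429

Let h(s) be the probability of absorption at square D starting from transient state s. Then h(square D) = 1 and h(square F) = 0. By first-step analysis:
h(square A) = 0.25·0 + 0.3·h(square A) + 0.45·1
Solving: h(square A) = 0.6429.
Starting from square A, the probability is 0.6429.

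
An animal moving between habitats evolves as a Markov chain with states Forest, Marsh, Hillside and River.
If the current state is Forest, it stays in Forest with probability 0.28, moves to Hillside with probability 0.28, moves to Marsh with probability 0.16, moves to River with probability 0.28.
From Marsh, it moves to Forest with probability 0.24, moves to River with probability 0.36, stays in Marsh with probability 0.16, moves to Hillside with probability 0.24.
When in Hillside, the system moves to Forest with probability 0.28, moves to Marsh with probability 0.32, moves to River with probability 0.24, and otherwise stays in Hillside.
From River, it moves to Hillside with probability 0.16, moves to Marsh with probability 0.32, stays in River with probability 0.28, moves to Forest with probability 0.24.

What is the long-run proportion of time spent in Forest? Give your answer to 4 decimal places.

Let the stationary distribution be π with π = πP and π_1 + π_2 + π_3 + π_4 = 1.
π_1 = 0.28·π_1 + 0.24·π_2 + 0.28·π_3 + 0.24·π_4
π_2 = 0.16·π_1 + 0.16·π_2 + 0.32·π_3 + 0.32·π_4
π_3 = 0.28·π_1 + 0.24·π_2 + 0.16·π_3 + 0.16·π_4
Solving with the normalization constraint gives π = (0.2588, 0.2402, 0.2103, 0.2908).
So the stationary probability of Forest is 0.2588.

0.2588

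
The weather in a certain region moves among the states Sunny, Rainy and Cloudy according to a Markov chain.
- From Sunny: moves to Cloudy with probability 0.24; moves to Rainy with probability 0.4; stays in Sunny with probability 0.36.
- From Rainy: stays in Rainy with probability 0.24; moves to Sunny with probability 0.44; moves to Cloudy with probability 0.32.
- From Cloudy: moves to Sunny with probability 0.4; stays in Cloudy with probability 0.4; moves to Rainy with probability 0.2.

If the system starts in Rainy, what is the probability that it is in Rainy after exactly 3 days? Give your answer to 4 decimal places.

Propagate the distribution vector 3 days from Rainy.
After 0 days: (0.0000, 1.0000, 0.0000)
After 1 day: (0.4400, 0.2400, 0.3200)
After 2 days: (0.3920, 0.2976, 0.3104)
After 3 days: (0.3962, 0.2903, 0.3135)
P(in Rainy after 3 days) = 0.2903

0.2903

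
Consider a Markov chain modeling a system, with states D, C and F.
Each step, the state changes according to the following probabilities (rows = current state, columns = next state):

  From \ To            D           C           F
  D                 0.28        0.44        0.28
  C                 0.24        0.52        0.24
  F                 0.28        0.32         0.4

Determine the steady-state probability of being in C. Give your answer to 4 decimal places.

0.4394

Let the stationary distribution be π with π = πP and π_1 + π_2 + π_3 = 1.
π_1 = 0.28·π_1 + 0.24·π_2 + 0.28·π_3
π_2 = 0.44·π_1 + 0.52·π_2 + 0.32·π_3
Solving with the normalization constraint gives π = (0.2624, 0.4394, 0.2982).
So the stationary probability of C is 0.4394.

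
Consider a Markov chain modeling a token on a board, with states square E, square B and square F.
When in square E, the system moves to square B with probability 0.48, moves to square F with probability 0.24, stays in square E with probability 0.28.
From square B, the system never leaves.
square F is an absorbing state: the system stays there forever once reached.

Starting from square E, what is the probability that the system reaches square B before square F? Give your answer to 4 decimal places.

0.6667

Let h(s) be the probability of absorption at square B starting from transient state s. Then h(square B) = 1 and h(square F) = 0. By first-step analysis:
h(square E) = 0.28·h(square E) + 0.48·1 + 0.24·0
Solving: h(square E) = 0.6667.
Starting from square E, the probability is 0.6667.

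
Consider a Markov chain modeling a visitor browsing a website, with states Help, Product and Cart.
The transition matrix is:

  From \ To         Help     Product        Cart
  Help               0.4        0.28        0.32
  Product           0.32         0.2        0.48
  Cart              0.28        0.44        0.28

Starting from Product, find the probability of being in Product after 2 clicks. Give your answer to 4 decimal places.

Sum over the intermediate state after 1 click:
P = P(Product→Help)·P(Help→Product) + P(Product→Product)·P(Product→Product) + P(Product→Cart)·P(Cart→Product)
  = 0.32×0.28 + 0.2×0.2 + 0.48×0.44
  = 0.0896 + 0.0400 + 0.2112 = 0.3408

0.3408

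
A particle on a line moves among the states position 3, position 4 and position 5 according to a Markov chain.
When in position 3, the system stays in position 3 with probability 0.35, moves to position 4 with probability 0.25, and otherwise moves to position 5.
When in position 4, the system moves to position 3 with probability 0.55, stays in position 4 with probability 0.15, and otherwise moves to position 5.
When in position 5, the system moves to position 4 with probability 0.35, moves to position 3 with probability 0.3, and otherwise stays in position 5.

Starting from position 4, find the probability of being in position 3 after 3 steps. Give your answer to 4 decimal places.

Propagate the distribution vector 3 steps from position 4.
After 0 steps: (0.0000, 1.0000, 0.0000)
After 1 step: (0.5500, 0.1500, 0.3000)
After 2 steps: (0.3650, 0.2650, 0.3700)
After 3 steps: (0.3845, 0.2605, 0.3550)
P(in position 3 after 3 steps) = 0.3845

0.3845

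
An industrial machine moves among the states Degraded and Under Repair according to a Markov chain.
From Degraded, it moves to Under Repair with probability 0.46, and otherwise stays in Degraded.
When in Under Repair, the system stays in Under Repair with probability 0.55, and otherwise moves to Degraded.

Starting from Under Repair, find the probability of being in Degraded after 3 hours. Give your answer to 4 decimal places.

0.4941

Propagate the distribution vector 3 hours from Under Repair.
After 0 hours: (0.0000, 1.0000)
After 1 hour: (0.4500, 0.5500)
After 2 hours: (0.4905, 0.5095)
After 3 hours: (0.4941, 0.5059)
P(in Degraded after 3 hours) = 0.4941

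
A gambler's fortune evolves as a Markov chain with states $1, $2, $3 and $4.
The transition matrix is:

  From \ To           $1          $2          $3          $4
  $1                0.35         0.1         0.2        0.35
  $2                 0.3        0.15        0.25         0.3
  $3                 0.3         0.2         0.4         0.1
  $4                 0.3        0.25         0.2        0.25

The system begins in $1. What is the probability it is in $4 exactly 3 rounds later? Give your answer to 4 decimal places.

0.2539

Propagate the distribution vector 3 rounds from $1.
After 0 rounds: (1.0000, 0.0000, 0.0000, 0.0000)
After 1 round: (0.3500, 0.1000, 0.2000, 0.3500)
After 2 rounds: (0.3175, 0.1775, 0.2450, 0.2600)
After 3 rounds: (0.3159, 0.1724, 0.2579, 0.2539)
P(in $4 after 3 rounds) = 0.2539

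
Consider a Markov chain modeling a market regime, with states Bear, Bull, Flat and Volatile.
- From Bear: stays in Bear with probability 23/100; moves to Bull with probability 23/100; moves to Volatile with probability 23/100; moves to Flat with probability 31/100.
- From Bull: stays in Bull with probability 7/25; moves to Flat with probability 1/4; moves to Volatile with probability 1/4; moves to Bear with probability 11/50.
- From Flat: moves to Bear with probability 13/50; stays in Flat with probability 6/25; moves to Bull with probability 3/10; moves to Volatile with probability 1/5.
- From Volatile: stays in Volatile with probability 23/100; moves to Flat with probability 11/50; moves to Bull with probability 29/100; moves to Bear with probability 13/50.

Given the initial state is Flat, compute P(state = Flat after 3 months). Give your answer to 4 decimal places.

Propagate the distribution vector 3 months from Flat.
After 0 months: (0.0000, 0.0000, 1.0000, 0.0000)
After 1 month: (0.2600, 0.3000, 0.2400, 0.2000)
After 2 months: (0.2402, 0.2738, 0.2572, 0.2288)
After 3 months: (0.2418, 0.2754, 0.2550, 0.2278)
P(in Flat after 3 months) = 0.2550

0.2550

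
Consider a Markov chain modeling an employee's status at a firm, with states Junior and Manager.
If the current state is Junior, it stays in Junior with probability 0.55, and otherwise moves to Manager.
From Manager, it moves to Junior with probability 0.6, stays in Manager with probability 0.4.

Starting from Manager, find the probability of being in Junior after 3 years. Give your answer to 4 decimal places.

0.5715

Propagate the distribution vector 3 years from Manager.
After 0 years: (0.0000, 1.0000)
After 1 year: (0.6000, 0.4000)
After 2 years: (0.5700, 0.4300)
After 3 years: (0.5715, 0.4285)
P(in Junior after 3 years) = 0.5715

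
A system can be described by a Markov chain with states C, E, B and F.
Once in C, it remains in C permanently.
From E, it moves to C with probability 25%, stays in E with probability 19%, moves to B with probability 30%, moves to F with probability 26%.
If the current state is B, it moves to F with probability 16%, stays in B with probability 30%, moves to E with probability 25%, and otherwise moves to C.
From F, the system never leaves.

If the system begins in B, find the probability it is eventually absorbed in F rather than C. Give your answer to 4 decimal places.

0.3955

Let h(s) be the probability of absorption at F starting from transient state s. Then h(F) = 1 and h(C) = 0. By first-step analysis:
h(E) = 0.25·0 + 0.19·h(E) + 0.3·h(B) + 0.26·1
h(B) = 0.29·0 + 0.25·h(E) + 0.3·h(B) + 0.16·1
Solving: h(E) = 0.4675, h(B) = 0.3955.
Starting from B, the probability is 0.3955.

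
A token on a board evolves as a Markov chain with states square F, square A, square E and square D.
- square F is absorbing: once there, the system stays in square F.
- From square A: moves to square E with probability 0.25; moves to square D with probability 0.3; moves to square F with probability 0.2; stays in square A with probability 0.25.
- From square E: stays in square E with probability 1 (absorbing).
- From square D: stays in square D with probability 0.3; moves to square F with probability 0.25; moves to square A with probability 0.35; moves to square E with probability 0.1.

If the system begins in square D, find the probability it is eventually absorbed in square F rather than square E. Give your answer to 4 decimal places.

0.6131

Let h(s) be the probability of absorption at square F starting from transient state s. Then h(square F) = 1 and h(square E) = 0. By first-step analysis:
h(square A) = 0.2·1 + 0.25·h(square A) + 0.25·0 + 0.3·h(square D)
h(square D) = 0.25·1 + 0.35·h(square A) + 0.1·0 + 0.3·h(square D)
Solving: h(square A) = 0.5119, h(square D) = 0.6131.
Starting from square D, the probability is 0.6131.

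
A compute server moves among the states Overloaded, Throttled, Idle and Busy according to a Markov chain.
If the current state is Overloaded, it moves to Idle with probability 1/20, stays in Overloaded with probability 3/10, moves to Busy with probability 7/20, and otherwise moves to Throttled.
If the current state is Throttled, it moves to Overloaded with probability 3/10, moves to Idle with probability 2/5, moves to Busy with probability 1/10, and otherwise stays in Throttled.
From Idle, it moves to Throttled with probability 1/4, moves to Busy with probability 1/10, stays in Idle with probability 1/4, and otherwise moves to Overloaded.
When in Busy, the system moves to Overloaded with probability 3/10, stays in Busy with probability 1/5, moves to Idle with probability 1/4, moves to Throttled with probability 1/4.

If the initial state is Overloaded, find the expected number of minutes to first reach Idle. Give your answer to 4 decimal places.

5.2351

Let t(s) be the expected number of minutes to first reach Idle from state s, with t(Idle) = 0. Conditioning on the first minute:
t(Overloaded) = 1 + 0.3·t(Overloaded) + 0.3·t(Throttled) + 0.35·t(Busy)
t(Throttled) = 1 + 0.3·t(Overloaded) + 0.2·t(Throttled) + 0.1·t(Busy)
t(Busy) = 1 + 0.3·t(Overloaded) + 0.25·t(Throttled) + 0.2·t(Busy)
Solving: t(Overloaded) = 5.2351, t(Throttled) = 3.7618, t(Busy) = 4.3887.
Expected minutes from Overloaded to Idle: 5.2351.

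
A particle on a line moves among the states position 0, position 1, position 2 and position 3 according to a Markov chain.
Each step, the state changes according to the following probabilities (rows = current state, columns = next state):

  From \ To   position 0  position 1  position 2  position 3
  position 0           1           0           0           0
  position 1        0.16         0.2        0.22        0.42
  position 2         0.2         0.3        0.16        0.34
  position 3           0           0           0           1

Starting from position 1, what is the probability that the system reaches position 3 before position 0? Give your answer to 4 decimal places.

Let h(s) be the probability of absorption at position 3 starting from transient state s. Then h(position 3) = 1 and h(position 0) = 0. By first-step analysis:
h(position 1) = 0.16·0 + 0.2·h(position 1) + 0.22·h(position 2) + 0.42·1
h(position 2) = 0.2·0 + 0.3·h(position 1) + 0.16·h(position 2) + 0.34·1
Solving: h(position 1) = 0.7056, h(position 2) = 0.6568.
Starting from position 1, the probability is 0.7056.

0.7056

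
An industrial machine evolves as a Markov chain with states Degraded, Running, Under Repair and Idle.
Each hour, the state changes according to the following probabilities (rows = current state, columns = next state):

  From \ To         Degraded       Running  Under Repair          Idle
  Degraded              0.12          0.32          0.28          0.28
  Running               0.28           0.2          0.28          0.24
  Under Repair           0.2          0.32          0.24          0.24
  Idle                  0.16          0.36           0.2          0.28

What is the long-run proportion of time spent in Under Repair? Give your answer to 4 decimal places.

Let the stationary distribution be π with π = πP and π_1 + π_2 + π_3 + π_4 = 1.
π_1 = 0.12·π_1 + 0.28·π_2 + 0.2·π_3 + 0.16·π_4
π_2 = 0.32·π_1 + 0.2·π_2 + 0.32·π_3 + 0.36·π_4
π_3 = 0.28·π_1 + 0.28·π_2 + 0.24·π_3 + 0.2·π_4
Solving with the normalization constraint gives π = (0.1975, 0.2949, 0.2494, 0.2582).
So the stationary probability of Under Repair is 0.2494.

0.2494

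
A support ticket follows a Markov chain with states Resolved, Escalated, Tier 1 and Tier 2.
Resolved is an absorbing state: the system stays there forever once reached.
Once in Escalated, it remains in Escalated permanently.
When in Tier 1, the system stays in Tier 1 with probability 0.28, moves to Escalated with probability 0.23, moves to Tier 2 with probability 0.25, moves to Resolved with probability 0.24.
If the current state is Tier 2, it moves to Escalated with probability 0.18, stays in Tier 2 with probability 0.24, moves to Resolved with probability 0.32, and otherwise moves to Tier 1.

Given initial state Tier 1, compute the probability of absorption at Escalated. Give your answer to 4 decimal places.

0.4558

Let h(s) be the probability of absorption at Escalated starting from transient state s. Then h(Escalated) = 1 and h(Resolved) = 0. By first-step analysis:
h(Tier 1) = 0.24·0 + 0.23·1 + 0.28·h(Tier 1) + 0.25·h(Tier 2)
h(Tier 2) = 0.32·0 + 0.18·1 + 0.26·h(Tier 1) + 0.24·h(Tier 2)
Solving: h(Tier 1) = 0.4558, h(Tier 2) = 0.3928.
Starting from Tier 1, the probability is 0.4558.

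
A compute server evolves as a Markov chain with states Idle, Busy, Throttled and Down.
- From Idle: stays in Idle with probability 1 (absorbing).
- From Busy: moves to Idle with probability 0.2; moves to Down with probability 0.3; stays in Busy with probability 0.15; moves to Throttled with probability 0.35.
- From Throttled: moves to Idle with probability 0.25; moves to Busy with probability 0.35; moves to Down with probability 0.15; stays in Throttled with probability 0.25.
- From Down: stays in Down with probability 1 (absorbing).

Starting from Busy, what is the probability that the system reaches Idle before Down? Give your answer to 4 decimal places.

Let h(s) be the probability of absorption at Idle starting from transient state s. Then h(Idle) = 1 and h(Down) = 0. By first-step analysis:
h(Busy) = 0.2·1 + 0.15·h(Busy) + 0.35·h(Throttled) + 0.3·0
h(Throttled) = 0.25·1 + 0.35·h(Busy) + 0.25·h(Throttled) + 0.15·0
Solving: h(Busy) = 0.4612, h(Throttled) = 0.5485.
Starting from Busy, the probability is 0.4612.

0.4612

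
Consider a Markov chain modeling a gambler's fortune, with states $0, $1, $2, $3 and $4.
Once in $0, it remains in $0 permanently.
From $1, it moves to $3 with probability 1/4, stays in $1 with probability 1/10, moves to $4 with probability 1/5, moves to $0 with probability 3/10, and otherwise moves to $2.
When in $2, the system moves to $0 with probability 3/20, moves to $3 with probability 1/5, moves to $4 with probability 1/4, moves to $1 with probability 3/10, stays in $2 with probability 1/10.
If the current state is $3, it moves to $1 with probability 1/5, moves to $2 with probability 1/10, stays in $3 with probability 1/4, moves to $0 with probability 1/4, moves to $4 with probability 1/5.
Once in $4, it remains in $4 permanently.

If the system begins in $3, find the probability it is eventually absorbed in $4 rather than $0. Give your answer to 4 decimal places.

Let h(s) be the probability of absorption at $4 starting from transient state s. Then h($4) = 1 and h($0) = 0. By first-step analysis:
h($1) = 0.3·0 + 0.1·h($1) + 0.15·h($2) + 0.25·h($3) + 0.2·1
h($2) = 0.15·0 + 0.3·h($1) + 0.1·h($2) + 0.2·h($3) + 0.25·1
h($3) = 0.25·0 + 0.2·h($1) + 0.1·h($2) + 0.25·h($3) + 0.2·1
Solving: h($1) = 0.4351, h($2) = 0.5234, h($3) = 0.4525.
Starting from $3, the probability is 0.4525.

0.4525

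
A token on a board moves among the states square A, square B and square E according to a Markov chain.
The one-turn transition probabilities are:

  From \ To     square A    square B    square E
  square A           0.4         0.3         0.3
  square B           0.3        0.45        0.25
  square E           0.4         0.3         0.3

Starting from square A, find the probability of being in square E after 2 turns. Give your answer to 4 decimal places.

Sum over the intermediate state after 1 turn:
P = P(square A→square A)·P(square A→square E) + P(square A→square B)·P(square B→square E) + P(square A→square E)·P(square E→square E)
  = 0.4×0.3 + 0.3×0.25 + 0.3×0.3
  = 0.1200 + 0.0750 + 0.0900 = 0.2850

0.2850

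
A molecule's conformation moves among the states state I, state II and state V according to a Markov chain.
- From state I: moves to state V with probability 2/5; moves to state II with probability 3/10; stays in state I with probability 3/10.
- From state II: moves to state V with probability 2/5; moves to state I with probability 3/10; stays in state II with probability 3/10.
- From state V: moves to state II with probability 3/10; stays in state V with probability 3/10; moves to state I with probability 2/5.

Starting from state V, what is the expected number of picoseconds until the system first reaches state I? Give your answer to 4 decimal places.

Let t(s) be the expected number of picoseconds to first reach state I from state s, with t(state I) = 0. Conditioning on the first picosecond:
t(state II) = 1 + 0.3·t(state II) + 0.4·t(state V)
t(state V) = 1 + 0.3·t(state II) + 0.3·t(state V)
Solving: t(state II) = 2.9730, t(state V) = 2.7027.
Expected picoseconds from state V to state I: 2.7027.

2.7027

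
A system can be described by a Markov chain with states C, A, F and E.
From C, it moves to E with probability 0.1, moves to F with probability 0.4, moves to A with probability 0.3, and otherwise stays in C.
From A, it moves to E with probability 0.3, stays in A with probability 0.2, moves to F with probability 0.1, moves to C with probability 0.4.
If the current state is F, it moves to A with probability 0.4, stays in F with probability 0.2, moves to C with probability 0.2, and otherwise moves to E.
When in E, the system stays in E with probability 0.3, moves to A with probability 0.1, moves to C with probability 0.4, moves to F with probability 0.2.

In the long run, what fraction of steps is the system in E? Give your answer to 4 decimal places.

0.2178

Let the stationary distribution be π with π = πP and π_1 + π_2 + π_3 + π_4 = 1.
π_1 = 0.2·π_1 + 0.4·π_2 + 0.2·π_3 + 0.4·π_4
π_2 = 0.3·π_1 + 0.2·π_2 + 0.4·π_3 + 0.1·π_4
π_3 = 0.4·π_1 + 0.1·π_2 + 0.2·π_3 + 0.2·π_4
Solving with the normalization constraint gives π = (0.2944, 0.2544, 0.2334, 0.2178).
So the stationary probability of E is 0.2178.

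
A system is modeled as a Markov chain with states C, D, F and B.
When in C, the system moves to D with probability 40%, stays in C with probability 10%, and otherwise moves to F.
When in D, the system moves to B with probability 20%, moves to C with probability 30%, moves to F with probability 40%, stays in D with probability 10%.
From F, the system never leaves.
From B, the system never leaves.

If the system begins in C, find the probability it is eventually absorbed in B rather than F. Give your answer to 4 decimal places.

0.1159

Let h(s) be the probability of absorption at B starting from transient state s. Then h(B) = 1 and h(F) = 0. By first-step analysis:
h(C) = 0.1·h(C) + 0.4·h(D) + 0.5·0
h(D) = 0.3·h(C) + 0.1·h(D) + 0.4·0 + 0.2·1
Solving: h(C) = 0.1159, h(D) = 0.2609.
Starting from C, the probability is 0.1159.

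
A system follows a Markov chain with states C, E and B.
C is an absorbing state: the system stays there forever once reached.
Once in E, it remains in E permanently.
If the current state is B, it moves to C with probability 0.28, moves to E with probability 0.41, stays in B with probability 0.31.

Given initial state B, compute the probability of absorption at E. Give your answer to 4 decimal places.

0.5942

Let h(s) be the probability of absorption at E starting from transient state s. Then h(E) = 1 and h(C) = 0. By first-step analysis:
h(B) = 0.28·0 + 0.41·1 + 0.31·h(B)
Solving: h(B) = 0.5942.
Starting from B, the probability is 0.5942.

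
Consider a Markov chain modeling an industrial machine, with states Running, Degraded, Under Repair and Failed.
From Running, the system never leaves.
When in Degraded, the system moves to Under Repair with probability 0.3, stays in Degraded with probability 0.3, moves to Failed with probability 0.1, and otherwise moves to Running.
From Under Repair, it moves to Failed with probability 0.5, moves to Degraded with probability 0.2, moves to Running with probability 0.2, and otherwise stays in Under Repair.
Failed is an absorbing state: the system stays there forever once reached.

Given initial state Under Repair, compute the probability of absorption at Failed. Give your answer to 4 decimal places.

0.6491

Let h(s) be the probability of absorption at Failed starting from transient state s. Then h(Failed) = 1 and h(Running) = 0. By first-step analysis:
h(Degraded) = 0.3·0 + 0.3·h(Degraded) + 0.3·h(Under Repair) + 0.1·1
h(Under Repair) = 0.2·0 + 0.2·h(Degraded) + 0.1·h(Under Repair) + 0.5·1
Solving: h(Degraded) = 0.4211, h(Under Repair) = 0.6491.
Starting from Under Repair, the probability is 0.6491.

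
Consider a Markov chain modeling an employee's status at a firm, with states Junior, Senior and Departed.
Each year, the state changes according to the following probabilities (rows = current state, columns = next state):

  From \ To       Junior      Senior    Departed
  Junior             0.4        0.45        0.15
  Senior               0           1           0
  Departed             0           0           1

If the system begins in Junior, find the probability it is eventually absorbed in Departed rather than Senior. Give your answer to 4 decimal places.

Let h(s) be the probability of absorption at Departed starting from transient state s. Then h(Departed) = 1 and h(Senior) = 0. By first-step analysis:
h(Junior) = 0.4·h(Junior) + 0.45·0 + 0.15·1
Solving: h(Junior) = 0.2500.
Starting from Junior, the probability is 0.2500.

0.2500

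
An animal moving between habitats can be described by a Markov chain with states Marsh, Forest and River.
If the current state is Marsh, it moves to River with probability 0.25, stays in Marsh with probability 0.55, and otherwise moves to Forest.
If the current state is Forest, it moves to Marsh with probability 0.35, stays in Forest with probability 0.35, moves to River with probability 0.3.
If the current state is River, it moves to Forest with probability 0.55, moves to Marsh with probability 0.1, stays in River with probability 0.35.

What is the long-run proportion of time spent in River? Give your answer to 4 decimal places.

0.2977

Let the stationary distribution be π with π = πP and π_1 + π_2 + π_3 = 1.
π_1 = 0.55·π_1 + 0.35·π_2 + 0.1·π_3
π_2 = 0.2·π_1 + 0.35·π_2 + 0.55·π_3
Solving with the normalization constraint gives π = (0.3445, 0.3579, 0.2977).
So the stationary probability of River is 0.2977.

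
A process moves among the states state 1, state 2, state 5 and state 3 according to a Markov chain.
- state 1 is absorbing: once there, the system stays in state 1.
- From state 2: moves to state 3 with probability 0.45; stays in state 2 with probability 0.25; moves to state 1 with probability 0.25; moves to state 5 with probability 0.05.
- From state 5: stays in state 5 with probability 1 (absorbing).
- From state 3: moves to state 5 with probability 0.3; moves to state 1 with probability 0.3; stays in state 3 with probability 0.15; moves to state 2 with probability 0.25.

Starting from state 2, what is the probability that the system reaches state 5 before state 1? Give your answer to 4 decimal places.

0.3381

Let h(s) be the probability of absorption at state 5 starting from transient state s. Then h(state 5) = 1 and h(state 1) = 0. By first-step analysis:
h(state 2) = 0.25·0 + 0.25·h(state 2) + 0.05·1 + 0.45·h(state 3)
h(state 3) = 0.3·0 + 0.25·h(state 2) + 0.3·1 + 0.15·h(state 3)
Solving: h(state 2) = 0.3381, h(state 3) = 0.4524.
Starting from state 2, the probability is 0.3381.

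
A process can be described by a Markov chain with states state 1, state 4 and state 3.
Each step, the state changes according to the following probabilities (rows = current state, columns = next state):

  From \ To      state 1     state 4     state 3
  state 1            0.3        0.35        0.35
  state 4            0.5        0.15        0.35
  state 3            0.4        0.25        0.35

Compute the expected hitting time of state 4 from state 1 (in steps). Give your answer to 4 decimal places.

Let t(s) be the expected number of steps to first reach state 4 from state s, with t(state 4) = 0. Conditioning on the first step:
t(state 1) = 1 + 0.3·t(state 1) + 0.35·t(state 3)
t(state 3) = 1 + 0.4·t(state 1) + 0.35·t(state 3)
Solving: t(state 1) = 3.1746, t(state 3) = 3.4921.
Expected steps from state 1 to state 4: 3.1746.

3.1746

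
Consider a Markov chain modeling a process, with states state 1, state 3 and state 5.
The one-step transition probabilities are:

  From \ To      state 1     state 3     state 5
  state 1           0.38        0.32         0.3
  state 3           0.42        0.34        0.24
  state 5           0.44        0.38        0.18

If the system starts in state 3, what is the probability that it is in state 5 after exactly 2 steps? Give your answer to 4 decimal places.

0.2508

Sum over the intermediate state after 1 step:
P = P(state 3→state 1)·P(state 1→state 5) + P(state 3→state 3)·P(state 3→state 5) + P(state 3→state 5)·P(state 5→state 5)
  = 0.42×0.3 + 0.34×0.24 + 0.24×0.18
  = 0.1260 + 0.0816 + 0.0432 = 0.2508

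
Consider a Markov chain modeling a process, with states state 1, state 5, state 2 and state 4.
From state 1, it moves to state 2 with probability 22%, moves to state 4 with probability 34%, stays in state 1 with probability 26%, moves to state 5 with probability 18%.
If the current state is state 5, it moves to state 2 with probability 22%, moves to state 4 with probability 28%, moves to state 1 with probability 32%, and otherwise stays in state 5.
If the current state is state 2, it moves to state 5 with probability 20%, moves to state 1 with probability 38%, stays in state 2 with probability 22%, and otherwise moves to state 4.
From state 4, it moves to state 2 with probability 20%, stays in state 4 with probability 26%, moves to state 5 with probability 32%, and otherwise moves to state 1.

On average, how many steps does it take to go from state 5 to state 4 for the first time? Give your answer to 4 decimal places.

Let t(s) be the expected number of steps to first reach state 4 from state s, with t(state 4) = 0. Conditioning on the first step:
t(state 1) = 1 + 0.26·t(state 1) + 0.18·t(state 5) + 0.22·t(state 2)
t(state 5) = 1 + 0.32·t(state 1) + 0.18·t(state 5) + 0.22·t(state 2)
t(state 2) = 1 + 0.38·t(state 1) + 0.2·t(state 5) + 0.22·t(state 2)
Solving: t(state 1) = 3.3542, t(state 5) = 3.5554, t(state 2) = 3.8278.
Expected steps from state 5 to state 4: 3.5554.

3.5554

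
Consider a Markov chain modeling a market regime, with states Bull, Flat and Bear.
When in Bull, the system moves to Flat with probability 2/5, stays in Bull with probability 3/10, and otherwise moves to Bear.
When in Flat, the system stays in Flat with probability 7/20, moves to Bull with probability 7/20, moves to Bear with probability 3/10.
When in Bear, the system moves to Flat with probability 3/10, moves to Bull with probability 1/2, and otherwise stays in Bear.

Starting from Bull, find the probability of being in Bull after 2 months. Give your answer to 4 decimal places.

Sum over the intermediate state after 1 month:
P = P(Bull→Bull)·P(Bull→Bull) + P(Bull→Flat)·P(Flat→Bull) + P(Bull→Bear)·P(Bear→Bull)
  = 0.3×0.3 + 0.4×0.35 + 0.3×0.5
  = 0.0900 + 0.1400 + 0.1500 = 0.3800

0.3800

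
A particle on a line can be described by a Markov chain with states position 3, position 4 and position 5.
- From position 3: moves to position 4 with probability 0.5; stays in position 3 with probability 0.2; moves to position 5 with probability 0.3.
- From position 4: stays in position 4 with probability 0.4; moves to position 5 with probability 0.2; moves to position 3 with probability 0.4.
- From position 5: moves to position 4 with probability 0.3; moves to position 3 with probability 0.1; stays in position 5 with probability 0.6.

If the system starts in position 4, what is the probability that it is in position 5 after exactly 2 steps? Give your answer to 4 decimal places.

0.3200

Sum over the intermediate state after 1 step:
P = P(position 4→position 3)·P(position 3→position 5) + P(position 4→position 4)·P(position 4→position 5) + P(position 4→position 5)·P(position 5→position 5)
  = 0.4×0.3 + 0.4×0.2 + 0.2×0.6
  = 0.1200 + 0.0800 + 0.1200 = 0.3200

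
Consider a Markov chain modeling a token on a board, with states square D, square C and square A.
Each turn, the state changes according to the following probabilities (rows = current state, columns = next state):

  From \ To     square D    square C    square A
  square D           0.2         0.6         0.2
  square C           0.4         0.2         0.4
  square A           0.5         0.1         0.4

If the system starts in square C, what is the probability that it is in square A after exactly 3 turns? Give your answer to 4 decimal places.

0.3280

Propagate the distribution vector 3 turns from square C.
After 0 turns: (0.0000, 1.0000, 0.0000)
After 1 turn: (0.4000, 0.2000, 0.4000)
After 2 turns: (0.3600, 0.3200, 0.3200)
After 3 turns: (0.3600, 0.3120, 0.3280)
P(in square A after 3 turns) = 0.3280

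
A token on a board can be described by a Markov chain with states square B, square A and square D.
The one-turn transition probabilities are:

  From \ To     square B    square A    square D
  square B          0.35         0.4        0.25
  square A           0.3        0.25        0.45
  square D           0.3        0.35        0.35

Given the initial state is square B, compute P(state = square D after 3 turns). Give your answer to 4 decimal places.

0.3510

Propagate the distribution vector 3 turns from square B.
After 0 turns: (1.0000, 0.0000, 0.0000)
After 1 turn: (0.3500, 0.4000, 0.2500)
After 2 turns: (0.3175, 0.3275, 0.3550)
After 3 turns: (0.3159, 0.3331, 0.3510)
P(in square D after 3 turns) = 0.3510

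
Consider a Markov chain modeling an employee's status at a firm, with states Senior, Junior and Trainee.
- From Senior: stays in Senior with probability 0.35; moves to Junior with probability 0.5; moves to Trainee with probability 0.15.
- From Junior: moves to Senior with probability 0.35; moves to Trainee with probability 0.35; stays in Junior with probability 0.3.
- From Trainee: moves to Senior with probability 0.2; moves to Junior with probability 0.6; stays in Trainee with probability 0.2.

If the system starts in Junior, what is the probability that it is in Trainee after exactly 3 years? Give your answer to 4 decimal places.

0.2564

Propagate the distribution vector 3 years from Junior.
After 0 years: (0.0000, 1.0000, 0.0000)
After 1 year: (0.3500, 0.3000, 0.3500)
After 2 years: (0.2975, 0.4750, 0.2275)
After 3 years: (0.3159, 0.4278, 0.2564)
P(in Trainee after 3 years) = 0.2564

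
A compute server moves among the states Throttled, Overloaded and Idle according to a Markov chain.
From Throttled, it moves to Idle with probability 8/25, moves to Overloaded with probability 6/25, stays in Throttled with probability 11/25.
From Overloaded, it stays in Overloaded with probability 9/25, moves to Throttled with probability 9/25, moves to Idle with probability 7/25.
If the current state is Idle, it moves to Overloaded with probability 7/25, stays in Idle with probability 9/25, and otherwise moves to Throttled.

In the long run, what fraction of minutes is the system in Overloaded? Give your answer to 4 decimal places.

0.2873

Let the stationary distribution be π with π = πP and π_1 + π_2 + π_3 = 1.
π_1 = 0.44·π_1 + 0.36·π_2 + 0.36·π_3
π_2 = 0.24·π_1 + 0.36·π_2 + 0.28·π_3
Solving with the normalization constraint gives π = (0.3913, 0.2873, 0.3214).
So the stationary probability of Overloaded is 0.2873.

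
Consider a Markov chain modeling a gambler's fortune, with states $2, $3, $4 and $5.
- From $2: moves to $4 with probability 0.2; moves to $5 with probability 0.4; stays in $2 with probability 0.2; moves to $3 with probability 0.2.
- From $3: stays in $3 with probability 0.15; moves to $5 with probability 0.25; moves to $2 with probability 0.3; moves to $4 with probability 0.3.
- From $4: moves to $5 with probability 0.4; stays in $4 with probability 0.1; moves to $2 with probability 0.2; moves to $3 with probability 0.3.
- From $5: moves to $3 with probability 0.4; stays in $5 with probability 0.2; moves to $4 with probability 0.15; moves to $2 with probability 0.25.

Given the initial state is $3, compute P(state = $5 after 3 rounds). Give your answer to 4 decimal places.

0.2936

Propagate the distribution vector 3 rounds from $3.
After 0 rounds: (0.0000, 1.0000, 0.0000, 0.0000)
After 1 round: (0.3000, 0.1500, 0.3000, 0.2500)
After 2 rounds: (0.2275, 0.2725, 0.1725, 0.3275)
After 3 rounds: (0.2436, 0.2691, 0.1936, 0.2936)
P(in $5 after 3 rounds) = 0.2936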